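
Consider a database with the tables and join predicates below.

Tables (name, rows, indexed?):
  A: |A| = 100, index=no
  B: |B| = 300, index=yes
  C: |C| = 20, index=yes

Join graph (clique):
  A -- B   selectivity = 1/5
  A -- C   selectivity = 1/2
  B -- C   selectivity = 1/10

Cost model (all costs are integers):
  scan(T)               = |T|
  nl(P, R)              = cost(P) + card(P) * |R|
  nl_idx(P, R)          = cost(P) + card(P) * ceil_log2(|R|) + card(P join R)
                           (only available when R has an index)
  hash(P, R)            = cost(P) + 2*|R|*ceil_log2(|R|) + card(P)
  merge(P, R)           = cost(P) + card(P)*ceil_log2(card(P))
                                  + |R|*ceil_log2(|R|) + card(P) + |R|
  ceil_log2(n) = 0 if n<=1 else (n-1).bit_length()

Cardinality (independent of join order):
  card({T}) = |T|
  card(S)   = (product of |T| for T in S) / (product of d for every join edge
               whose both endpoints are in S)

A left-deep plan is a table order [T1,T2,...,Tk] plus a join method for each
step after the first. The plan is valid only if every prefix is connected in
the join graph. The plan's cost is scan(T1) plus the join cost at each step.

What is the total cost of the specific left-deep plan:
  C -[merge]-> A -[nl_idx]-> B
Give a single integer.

15940

step 1: scan C: cost=20, card=20
step 2: join A via merge
    card(P join A) = 20*100/(2) = 1000
    cost = 20 + 20*5 + 100*7 + 20 + 100 = 940
step 3: join B via nl_idx
    card(P join B) = 1000*300/(5*10) = 6000
    cost = 940 + 1000*9 + 6000 = 15940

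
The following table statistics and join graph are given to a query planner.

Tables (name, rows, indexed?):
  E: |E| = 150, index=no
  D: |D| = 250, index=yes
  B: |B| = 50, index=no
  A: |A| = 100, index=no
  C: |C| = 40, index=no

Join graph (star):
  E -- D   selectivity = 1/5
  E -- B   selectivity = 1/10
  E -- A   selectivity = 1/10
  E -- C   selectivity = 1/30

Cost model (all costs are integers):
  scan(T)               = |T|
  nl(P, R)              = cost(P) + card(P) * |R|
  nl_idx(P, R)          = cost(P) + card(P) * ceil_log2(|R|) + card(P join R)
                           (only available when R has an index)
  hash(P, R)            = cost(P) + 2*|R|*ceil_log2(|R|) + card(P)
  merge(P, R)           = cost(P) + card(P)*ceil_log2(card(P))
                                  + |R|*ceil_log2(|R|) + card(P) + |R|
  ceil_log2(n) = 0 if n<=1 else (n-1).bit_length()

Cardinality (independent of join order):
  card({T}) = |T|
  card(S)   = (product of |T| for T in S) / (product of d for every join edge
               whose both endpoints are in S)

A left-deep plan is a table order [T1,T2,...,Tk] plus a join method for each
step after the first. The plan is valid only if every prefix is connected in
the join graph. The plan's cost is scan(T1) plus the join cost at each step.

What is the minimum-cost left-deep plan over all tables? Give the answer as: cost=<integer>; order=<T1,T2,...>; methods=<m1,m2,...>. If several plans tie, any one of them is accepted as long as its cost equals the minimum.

cost=17980; order=E,C,B,A,D; methods=hash,hash,hash,hash

Selinger DP (subsets sized 1..n):
  {E}: scan cost=150, card=150
  {D}: scan cost=250, card=250
  {B}: scan cost=50, card=50
  {A}: scan cost=100, card=100
  {C}: scan cost=40, card=40
  {DE}: card=7500; try (E,hash)→2900, (D,merge)→3750, (E,merge)→3850, (D,hash)→4300, (D,nl_idx)→8850, (D,nl)→37650 …(+1); best=2900 via (E,hash)
  {BE}: card=750; try (B,hash)→900, (E,merge)→1750, (B,merge)→1850, (E,hash)→2500, (E,nl)→7550, (B,nl)→7650; best=900 via (B,hash)
  {AE}: card=1500; try (A,hash)→1700, (E,merge)→2250, (A,merge)→2300, (E,hash)→2600, (E,nl)→15100, (A,nl)→15150; best=1700 via (A,hash)
  {CE}: card=200; try (C,hash)→780, (E,merge)→1670, (C,merge)→1780, (E,hash)→2480, (E,nl)→6040, (C,nl)→6150; best=780 via (C,hash)
  {BDE}: card=37500; try (D,hash)→5650, (B,hash)→11000, (D,merge)→11400, (D,nl_idx)→44400, (B,merge)→108250, (D,nl)→188400 …(+1); best=5650 via (D,hash)
  {ADE}: card=75000; try (D,hash)→7200, (A,hash)→11800, (D,merge)→21950, (D,nl_idx)→88700, (A,merge)→108700, (D,nl)→376700 …(+1); best=7200 via (D,hash)
  {CDE}: card=10000; try (D,merge)→4830, (D,hash)→4980, (C,hash)→10880, (D,nl_idx)→12380, (D,nl)→50780, (C,merge)→108180 …(+1); best=4830 via (D,merge)
  {ABE}: card=7500; try (A,hash)→3050, (B,hash)→3800, (A,merge)→9950, (B,merge)→20050, (A,nl)→75900, (B,nl)→76700; best=3050 via (A,hash)
  {BCE}: card=1000; try (B,hash)→1580, (C,hash)→2130, (B,merge)→2930, (C,merge)→9430, (B,nl)→10780, (C,nl)→30900; best=1580 via (B,hash)
  {ACE}: card=2000; try (A,hash)→2380, (A,merge)→3380, (C,hash)→3680, (C,merge)→19980, (A,nl)→20780, (C,nl)→61700; best=2380 via (A,hash)
  {ABDE}: card=375000; try (D,hash)→14550, (A,hash)→44550, (B,hash)→82800, (D,merge)→110300, (D,nl_idx)→438050, (A,merge)→643950 …(+4); best=14550 via (D,hash)
  {BCDE}: card=50000; try (D,hash)→6580, (D,merge)→14830, (B,hash)→15430, (C,hash)→43630, (D,nl_idx)→59580, (B,merge)→155180 …(+4); best=6580 via (D,hash)
  {ACDE}: card=100000; try (D,hash)→8380, (A,hash)→16230, (D,merge)→28630, (C,hash)→82680, (D,nl_idx)→118380, (A,merge)→155630 …(+4); best=8380 via (D,hash)
  {ABCE}: card=10000; try (A,hash)→3980, (B,hash)→4980, (C,hash)→11030, (A,merge)→13380, (B,merge)→26730, (A,nl)→101580 …(+3); best=3980 via (A,hash)
  {ABCDE}: card=500000; try (D,hash)→17980, (A,hash)→57980, (B,hash)→108980, (D,merge)→156230, (C,hash)→390030, (D,nl_idx)→583980 …(+7); best=17980 via (D,hash)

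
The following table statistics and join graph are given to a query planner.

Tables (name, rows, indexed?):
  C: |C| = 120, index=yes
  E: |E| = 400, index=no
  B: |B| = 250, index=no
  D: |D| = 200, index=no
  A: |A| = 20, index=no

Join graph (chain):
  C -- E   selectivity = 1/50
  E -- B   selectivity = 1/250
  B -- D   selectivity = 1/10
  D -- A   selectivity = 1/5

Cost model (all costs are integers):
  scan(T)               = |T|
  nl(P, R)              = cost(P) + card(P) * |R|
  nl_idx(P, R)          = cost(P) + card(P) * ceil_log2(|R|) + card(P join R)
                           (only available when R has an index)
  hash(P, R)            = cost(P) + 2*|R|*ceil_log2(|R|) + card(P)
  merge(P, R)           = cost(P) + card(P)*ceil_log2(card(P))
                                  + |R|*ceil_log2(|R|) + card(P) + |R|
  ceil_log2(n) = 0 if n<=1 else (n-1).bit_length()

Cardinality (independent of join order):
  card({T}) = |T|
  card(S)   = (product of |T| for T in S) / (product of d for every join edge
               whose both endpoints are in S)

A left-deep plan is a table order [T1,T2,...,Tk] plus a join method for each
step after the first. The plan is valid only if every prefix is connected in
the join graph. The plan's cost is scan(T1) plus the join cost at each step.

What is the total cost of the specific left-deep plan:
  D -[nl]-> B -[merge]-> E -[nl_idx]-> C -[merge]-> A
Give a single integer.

step 1: scan D: cost=200, card=200
step 2: join B via nl
    card(P join B) = 200*250/(10) = 5000
    cost = 200 + 200*250 = 50200
step 3: join E via merge
    card(P join E) = 5000*400/(250) = 8000
    cost = 50200 + 5000*13 + 400*9 + 5000 + 400 = 124200
step 4: join C via nl_idx
    card(P join C) = 8000*120/(50) = 19200
    cost = 124200 + 8000*7 + 19200 = 199400
step 5: join A via merge
    card(P join A) = 19200*20/(5) = 76800
    cost = 199400 + 19200*15 + 20*5 + 19200 + 20 = 506720

506720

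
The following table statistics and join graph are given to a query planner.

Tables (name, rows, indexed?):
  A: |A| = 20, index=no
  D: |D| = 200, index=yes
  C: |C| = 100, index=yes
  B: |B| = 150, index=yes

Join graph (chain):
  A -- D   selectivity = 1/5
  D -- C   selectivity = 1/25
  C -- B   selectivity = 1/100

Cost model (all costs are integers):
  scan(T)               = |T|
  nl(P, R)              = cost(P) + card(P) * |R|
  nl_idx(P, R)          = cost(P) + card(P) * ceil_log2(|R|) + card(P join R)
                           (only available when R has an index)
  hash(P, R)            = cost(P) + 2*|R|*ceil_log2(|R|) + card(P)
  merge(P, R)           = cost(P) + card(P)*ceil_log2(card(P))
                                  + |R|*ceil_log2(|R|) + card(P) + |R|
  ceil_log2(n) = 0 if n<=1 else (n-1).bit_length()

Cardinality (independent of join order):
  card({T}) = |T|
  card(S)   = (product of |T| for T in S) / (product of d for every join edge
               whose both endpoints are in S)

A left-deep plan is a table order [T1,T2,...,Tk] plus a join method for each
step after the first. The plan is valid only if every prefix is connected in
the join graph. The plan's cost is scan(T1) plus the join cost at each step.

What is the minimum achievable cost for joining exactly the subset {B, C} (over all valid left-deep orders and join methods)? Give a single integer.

1050

Selinger DP over subsets of {B,C}:
  {C}: scan cost=100, card=100
  {B}: scan cost=150, card=150
  {BC}: card=150; try (B,nl_idx)→1050, (C,nl_idx)→1350, (C,hash)→1700, (B,merge)→2250, (C,merge)→2300, (B,hash)→2600 …(+2); best=1050 via (B,nl_idx)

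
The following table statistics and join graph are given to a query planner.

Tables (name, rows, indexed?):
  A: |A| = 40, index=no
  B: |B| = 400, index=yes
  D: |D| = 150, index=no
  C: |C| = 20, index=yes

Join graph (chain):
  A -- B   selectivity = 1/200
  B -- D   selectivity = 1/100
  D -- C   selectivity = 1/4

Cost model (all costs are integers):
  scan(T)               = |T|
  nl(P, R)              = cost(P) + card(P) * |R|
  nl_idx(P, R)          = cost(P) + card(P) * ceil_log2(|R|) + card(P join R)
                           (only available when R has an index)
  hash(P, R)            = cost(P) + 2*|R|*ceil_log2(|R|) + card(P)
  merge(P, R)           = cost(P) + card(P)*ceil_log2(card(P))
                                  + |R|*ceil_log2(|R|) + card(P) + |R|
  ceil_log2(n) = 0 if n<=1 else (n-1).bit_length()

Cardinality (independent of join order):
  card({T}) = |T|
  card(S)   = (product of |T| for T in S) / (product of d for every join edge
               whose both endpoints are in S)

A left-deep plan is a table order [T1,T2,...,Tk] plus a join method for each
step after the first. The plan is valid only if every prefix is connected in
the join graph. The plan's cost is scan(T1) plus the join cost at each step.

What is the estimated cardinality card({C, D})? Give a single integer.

750

Tables in S: C(20), D(150)
Edges inside S: D-C(d=4)
numerator = 20 * 150 = 3000
denominator = 4 = 4
card(S) = 3000 / 4 = 750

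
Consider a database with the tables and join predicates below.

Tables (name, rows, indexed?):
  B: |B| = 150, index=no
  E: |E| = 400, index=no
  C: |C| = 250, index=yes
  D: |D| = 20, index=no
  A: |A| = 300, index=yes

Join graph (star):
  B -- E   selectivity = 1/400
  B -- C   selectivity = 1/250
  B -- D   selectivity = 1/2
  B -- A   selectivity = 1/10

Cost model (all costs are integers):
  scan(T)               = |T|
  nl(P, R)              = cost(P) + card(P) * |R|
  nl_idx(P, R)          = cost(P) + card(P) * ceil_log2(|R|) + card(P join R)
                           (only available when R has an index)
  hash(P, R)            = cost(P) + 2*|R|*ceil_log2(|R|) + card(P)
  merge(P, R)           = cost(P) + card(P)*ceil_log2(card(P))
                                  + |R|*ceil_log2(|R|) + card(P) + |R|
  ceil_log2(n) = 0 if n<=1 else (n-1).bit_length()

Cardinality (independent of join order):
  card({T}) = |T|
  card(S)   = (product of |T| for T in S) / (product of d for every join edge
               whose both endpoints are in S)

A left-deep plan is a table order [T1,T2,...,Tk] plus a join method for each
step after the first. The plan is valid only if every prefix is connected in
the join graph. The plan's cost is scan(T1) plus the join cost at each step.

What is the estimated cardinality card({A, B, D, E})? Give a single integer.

Tables in S: A(300), B(150), D(20), E(400)
Edges inside S: B-E(d=400), B-D(d=2), B-A(d=10)
numerator = 300 * 150 * 20 * 400 = 360000000
denominator = 400 * 2 * 10 = 8000
card(S) = 360000000 / 8000 = 45000

45000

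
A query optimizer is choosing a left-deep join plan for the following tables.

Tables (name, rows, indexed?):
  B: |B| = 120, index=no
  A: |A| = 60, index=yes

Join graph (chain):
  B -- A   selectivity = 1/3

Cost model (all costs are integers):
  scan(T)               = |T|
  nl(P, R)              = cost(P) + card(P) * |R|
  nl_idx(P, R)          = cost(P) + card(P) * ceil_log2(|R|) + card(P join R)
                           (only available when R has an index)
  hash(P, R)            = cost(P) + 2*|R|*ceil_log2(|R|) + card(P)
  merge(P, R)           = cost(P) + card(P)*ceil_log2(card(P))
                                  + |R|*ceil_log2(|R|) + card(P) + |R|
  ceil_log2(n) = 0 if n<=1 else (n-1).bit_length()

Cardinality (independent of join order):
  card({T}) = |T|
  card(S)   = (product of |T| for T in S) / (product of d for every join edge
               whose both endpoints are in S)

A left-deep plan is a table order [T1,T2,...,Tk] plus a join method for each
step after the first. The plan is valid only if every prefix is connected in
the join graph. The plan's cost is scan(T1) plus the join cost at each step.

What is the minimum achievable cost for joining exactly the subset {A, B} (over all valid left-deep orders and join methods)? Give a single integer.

960

Selinger DP over subsets of {A,B}:
  {B}: scan cost=120, card=120
  {A}: scan cost=60, card=60
  {AB}: card=2400; try (A,hash)→960, (B,merge)→1440, (A,merge)→1500, (B,hash)→1800, (A,nl_idx)→3240, (B,nl)→7260 …(+1); best=960 via (A,hash)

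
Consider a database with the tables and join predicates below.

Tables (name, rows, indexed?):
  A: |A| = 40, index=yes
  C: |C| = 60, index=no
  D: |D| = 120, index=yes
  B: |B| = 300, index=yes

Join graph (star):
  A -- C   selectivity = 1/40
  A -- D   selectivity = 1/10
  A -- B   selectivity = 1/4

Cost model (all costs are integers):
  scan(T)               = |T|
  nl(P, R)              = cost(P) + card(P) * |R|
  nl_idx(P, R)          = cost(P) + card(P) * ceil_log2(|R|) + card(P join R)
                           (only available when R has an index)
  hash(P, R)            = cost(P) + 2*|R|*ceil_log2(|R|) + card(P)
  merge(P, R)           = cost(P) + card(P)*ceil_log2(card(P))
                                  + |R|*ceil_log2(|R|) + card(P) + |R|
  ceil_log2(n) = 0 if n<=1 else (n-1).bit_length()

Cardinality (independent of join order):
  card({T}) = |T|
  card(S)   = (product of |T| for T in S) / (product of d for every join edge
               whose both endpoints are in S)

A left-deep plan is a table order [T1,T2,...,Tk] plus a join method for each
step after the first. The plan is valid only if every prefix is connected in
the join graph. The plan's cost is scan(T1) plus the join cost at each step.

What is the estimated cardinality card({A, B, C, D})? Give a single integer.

54000

Tables in S: A(40), B(300), C(60), D(120)
Edges inside S: A-C(d=40), A-D(d=10), A-B(d=4)
numerator = 40 * 300 * 60 * 120 = 86400000
denominator = 40 * 10 * 4 = 1600
card(S) = 86400000 / 1600 = 54000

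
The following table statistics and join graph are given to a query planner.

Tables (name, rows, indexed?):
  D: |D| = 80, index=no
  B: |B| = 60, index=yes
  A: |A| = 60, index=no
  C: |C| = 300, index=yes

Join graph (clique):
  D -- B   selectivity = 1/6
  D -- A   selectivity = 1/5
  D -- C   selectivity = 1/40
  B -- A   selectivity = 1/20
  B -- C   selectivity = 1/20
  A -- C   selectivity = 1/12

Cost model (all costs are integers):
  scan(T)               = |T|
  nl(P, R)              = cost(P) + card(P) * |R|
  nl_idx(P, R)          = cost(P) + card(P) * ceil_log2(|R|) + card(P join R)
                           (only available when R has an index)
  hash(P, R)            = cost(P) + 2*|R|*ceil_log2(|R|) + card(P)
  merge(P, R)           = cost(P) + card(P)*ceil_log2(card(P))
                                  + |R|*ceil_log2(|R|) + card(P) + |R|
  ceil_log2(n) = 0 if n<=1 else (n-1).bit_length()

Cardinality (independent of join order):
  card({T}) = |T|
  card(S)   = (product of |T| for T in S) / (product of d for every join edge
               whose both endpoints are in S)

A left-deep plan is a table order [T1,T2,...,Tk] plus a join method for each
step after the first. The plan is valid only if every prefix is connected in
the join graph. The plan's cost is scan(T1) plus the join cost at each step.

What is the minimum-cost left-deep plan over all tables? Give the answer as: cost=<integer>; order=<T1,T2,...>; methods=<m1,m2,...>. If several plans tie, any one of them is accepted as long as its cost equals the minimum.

Selinger DP (subsets sized 1..n):
  {D}: scan cost=80, card=80
  {B}: scan cost=60, card=60
  {A}: scan cost=60, card=60
  {C}: scan cost=300, card=300
  {BD}: card=800; try (B,hash)→880, (D,merge)→1120, (B,merge)→1140, (D,hash)→1240, (B,nl_idx)→1360, (D,nl)→4860 …(+1); best=880 via (B,hash)
  {AD}: card=960; try (A,hash)→880, (D,merge)→1120, (A,merge)→1140, (D,hash)→1240, (D,nl)→4860, (A,nl)→4880; best=880 via (A,hash)
  {CD}: card=600; try (C,nl_idx)→1400, (D,hash)→1720, (C,merge)→3720, (D,merge)→3940, (C,hash)→5560, (C,nl)→24080 …(+1); best=1400 via (C,nl_idx)
  {AB}: card=180; try (B,nl_idx)→600, (B,hash)→840, (A,hash)→840, (B,merge)→900, (A,merge)→900, (B,nl)→3660 …(+1); best=600 via (B,nl_idx)
  {BC}: card=900; try (B,hash)→1320, (C,nl_idx)→1500, (B,nl_idx)→3000, (C,merge)→3480, (B,merge)→3720, (C,hash)→5520 …(+2); best=1320 via (B,hash)
  {AC}: card=1500; try (A,hash)→1320, (C,nl_idx)→2100, (C,merge)→3480, (A,merge)→3720, (C,hash)→5520, (C,nl)→18060 …(+1); best=1320 via (A,hash)
  {ABD}: card=480; try (D,hash)→1900, (A,hash)→2400, (B,hash)→2560, (D,merge)→2860, (B,nl_idx)→7120, (A,merge)→10100 …(+4); best=1900 via (D,hash)
  {BCD}: card=300; try (B,hash)→2720, (D,hash)→3340, (B,nl_idx)→5300, (C,hash)→7080, (C,nl_idx)→8380, (B,merge)→8420 …(+5); best=2720 via (B,hash)
  {ACD}: card=600; try (A,hash)→2720, (D,hash)→3940, (C,hash)→7240, (A,merge)→8420, (C,nl_idx)→10120, (C,merge)→14440 …(+4); best=2720 via (A,hash)
  {ABC}: card=225; try (C,nl_idx)→2445, (A,hash)→2940, (B,hash)→3540, (C,merge)→5220, (C,hash)→6180, (B,nl_idx)→10545 …(+5); best=2445 via (C,nl_idx)
  {ABCD}: card=15; try (A,hash)→3740, (D,hash)→3790, (B,hash)→4040, (D,merge)→5110, (A,merge)→6140, (C,nl_idx)→6235 …(+8); best=3740 via (A,hash)

cost=3740; order=D,C,B,A; methods=nl_idx,hash,hash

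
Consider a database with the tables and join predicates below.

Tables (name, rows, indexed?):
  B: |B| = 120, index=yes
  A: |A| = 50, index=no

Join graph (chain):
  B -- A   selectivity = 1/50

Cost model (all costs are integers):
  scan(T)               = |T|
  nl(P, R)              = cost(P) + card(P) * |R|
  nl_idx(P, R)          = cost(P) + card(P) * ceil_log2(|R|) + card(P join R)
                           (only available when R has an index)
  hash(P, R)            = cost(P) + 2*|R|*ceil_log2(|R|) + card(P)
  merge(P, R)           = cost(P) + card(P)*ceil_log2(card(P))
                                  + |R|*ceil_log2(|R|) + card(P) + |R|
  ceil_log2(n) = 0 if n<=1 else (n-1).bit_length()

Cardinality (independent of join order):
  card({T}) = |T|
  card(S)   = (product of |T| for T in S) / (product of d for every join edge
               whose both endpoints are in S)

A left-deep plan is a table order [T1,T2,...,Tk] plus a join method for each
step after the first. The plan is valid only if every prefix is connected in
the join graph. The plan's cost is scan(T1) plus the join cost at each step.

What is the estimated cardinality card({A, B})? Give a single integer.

Tables in S: A(50), B(120)
Edges inside S: B-A(d=50)
numerator = 50 * 120 = 6000
denominator = 50 = 50
card(S) = 6000 / 50 = 120

120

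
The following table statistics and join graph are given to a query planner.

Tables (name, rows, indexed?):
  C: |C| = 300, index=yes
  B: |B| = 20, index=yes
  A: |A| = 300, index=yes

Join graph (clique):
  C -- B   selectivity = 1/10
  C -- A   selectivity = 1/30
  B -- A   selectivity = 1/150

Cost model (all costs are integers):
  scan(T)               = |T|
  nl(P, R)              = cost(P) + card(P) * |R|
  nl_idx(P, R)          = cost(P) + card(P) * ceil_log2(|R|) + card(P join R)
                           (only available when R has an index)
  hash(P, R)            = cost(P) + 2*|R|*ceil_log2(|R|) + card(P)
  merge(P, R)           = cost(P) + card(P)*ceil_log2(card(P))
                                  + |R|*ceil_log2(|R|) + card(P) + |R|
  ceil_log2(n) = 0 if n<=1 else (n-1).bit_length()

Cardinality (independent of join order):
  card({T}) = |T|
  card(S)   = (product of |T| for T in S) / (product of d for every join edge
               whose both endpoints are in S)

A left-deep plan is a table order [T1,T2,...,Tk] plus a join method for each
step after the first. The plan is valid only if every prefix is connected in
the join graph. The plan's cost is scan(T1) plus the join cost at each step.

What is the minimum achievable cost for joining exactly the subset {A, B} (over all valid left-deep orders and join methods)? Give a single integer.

240

Selinger DP over subsets of {A,B}:
  {B}: scan cost=20, card=20
  {A}: scan cost=300, card=300
  {AB}: card=40; try (A,nl_idx)→240, (B,hash)→800, (B,nl_idx)→1840, (A,merge)→3140, (B,merge)→3420, (A,hash)→5440 …(+2); best=240 via (A,nl_idx)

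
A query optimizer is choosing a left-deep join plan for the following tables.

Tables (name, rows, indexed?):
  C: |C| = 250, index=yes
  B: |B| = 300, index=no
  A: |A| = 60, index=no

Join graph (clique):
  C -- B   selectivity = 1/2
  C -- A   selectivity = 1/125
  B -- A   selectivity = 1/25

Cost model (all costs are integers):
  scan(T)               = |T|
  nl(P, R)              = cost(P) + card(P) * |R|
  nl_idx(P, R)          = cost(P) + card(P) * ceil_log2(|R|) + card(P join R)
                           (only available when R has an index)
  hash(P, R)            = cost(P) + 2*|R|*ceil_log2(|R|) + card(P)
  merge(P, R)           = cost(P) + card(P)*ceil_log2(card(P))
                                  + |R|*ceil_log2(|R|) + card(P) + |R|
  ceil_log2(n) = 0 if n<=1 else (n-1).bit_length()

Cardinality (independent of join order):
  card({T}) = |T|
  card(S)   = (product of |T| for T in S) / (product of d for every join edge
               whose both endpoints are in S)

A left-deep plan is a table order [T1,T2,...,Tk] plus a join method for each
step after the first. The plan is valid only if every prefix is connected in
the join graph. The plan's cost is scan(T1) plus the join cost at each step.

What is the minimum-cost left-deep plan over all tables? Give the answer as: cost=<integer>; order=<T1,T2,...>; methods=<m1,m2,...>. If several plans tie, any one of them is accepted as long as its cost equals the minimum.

Selinger DP (subsets sized 1..n):
  {C}: scan cost=250, card=250
  {B}: scan cost=300, card=300
  {A}: scan cost=60, card=60
  {BC}: card=37500; try (C,hash)→4600, (B,merge)→5500, (C,merge)→5550, (B,hash)→5900, (C,nl_idx)→40200, (B,nl)→75250 …(+1); best=4600 via (C,hash)
  {AC}: card=120; try (C,nl_idx)→660, (A,hash)→1220, (C,merge)→2730, (A,merge)→2920, (C,hash)→4120, (C,nl)→15060 …(+1); best=660 via (C,nl_idx)
  {AB}: card=720; try (A,hash)→1320, (B,merge)→3480, (A,merge)→3720, (B,hash)→5520, (B,nl)→18060, (A,nl)→18300; best=1320 via (A,hash)
  {ABC}: card=720; try (B,merge)→4620, (C,hash)→6040, (B,hash)→6180, (C,nl_idx)→7800, (C,merge)→11490, (B,nl)→36660 …(+4); best=4620 via (B,merge)

cost=4620; order=A,C,B; methods=nl_idx,merge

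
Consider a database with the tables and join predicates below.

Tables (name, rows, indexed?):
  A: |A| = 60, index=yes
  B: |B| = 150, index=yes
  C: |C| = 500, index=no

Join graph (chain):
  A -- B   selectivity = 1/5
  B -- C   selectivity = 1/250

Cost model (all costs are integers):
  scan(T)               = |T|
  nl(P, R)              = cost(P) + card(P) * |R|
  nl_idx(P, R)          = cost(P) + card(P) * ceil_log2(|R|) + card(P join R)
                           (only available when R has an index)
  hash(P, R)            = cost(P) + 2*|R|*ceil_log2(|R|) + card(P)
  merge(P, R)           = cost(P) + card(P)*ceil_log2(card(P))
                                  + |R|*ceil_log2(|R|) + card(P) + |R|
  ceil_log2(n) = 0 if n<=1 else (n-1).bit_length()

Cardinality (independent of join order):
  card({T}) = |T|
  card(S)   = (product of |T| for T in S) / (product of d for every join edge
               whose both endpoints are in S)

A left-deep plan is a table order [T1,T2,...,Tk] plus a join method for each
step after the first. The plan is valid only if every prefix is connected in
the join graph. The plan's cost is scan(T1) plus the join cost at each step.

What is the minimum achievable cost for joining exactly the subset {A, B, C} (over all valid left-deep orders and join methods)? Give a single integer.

4420

Selinger DP over subsets of {A,B,C}:
  {A}: scan cost=60, card=60
  {B}: scan cost=150, card=150
  {C}: scan cost=500, card=500
  {AB}: card=1800; try (A,hash)→1020, (B,merge)→1830, (A,merge)→1920, (B,nl_idx)→2340, (B,hash)→2520, (A,nl_idx)→2850 …(+2); best=1020 via (A,hash)
  {BC}: card=300; try (B,hash)→3400, (B,nl_idx)→4800, (C,merge)→6500, (B,merge)→6850, (C,hash)→9300, (C,nl)→75150 …(+1); best=3400 via (B,hash)
  {ABC}: card=3600; try (A,hash)→4420, (A,merge)→6820, (A,nl_idx)→8800, (C,hash)→11820, (A,nl)→21400, (C,merge)→27620 …(+1); best=4420 via (A,hash)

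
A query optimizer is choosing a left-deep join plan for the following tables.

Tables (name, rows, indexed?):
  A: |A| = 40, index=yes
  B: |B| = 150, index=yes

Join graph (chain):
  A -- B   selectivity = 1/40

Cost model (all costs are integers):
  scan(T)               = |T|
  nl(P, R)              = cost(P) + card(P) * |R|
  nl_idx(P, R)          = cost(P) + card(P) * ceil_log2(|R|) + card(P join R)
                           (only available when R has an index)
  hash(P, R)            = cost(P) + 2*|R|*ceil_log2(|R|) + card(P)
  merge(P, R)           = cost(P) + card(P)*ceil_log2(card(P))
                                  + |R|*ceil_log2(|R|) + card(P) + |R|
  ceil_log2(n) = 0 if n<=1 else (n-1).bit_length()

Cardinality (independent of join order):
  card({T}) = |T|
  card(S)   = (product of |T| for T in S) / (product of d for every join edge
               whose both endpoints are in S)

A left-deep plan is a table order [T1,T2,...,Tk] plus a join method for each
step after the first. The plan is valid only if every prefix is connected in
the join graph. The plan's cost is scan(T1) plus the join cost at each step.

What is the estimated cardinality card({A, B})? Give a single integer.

Tables in S: A(40), B(150)
Edges inside S: A-B(d=40)
numerator = 40 * 150 = 6000
denominator = 40 = 40
card(S) = 6000 / 40 = 150

150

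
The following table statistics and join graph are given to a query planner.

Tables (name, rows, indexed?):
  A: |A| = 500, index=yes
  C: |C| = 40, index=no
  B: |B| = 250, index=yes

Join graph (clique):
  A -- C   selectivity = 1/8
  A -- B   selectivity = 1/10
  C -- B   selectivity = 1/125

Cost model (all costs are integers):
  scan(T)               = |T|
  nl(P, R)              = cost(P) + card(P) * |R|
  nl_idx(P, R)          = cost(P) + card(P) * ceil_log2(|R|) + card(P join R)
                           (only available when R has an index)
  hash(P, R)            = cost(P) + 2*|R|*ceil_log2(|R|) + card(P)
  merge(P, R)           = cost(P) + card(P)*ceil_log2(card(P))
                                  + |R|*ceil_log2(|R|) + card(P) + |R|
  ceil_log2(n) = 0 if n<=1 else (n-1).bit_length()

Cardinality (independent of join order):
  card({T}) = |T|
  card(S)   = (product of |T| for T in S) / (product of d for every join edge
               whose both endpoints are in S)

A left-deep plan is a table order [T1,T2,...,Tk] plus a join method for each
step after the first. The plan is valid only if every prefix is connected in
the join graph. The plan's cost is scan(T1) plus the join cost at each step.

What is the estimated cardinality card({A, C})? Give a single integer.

Tables in S: A(500), C(40)
Edges inside S: A-C(d=8)
numerator = 500 * 40 = 20000
denominator = 8 = 8
card(S) = 20000 / 8 = 2500

2500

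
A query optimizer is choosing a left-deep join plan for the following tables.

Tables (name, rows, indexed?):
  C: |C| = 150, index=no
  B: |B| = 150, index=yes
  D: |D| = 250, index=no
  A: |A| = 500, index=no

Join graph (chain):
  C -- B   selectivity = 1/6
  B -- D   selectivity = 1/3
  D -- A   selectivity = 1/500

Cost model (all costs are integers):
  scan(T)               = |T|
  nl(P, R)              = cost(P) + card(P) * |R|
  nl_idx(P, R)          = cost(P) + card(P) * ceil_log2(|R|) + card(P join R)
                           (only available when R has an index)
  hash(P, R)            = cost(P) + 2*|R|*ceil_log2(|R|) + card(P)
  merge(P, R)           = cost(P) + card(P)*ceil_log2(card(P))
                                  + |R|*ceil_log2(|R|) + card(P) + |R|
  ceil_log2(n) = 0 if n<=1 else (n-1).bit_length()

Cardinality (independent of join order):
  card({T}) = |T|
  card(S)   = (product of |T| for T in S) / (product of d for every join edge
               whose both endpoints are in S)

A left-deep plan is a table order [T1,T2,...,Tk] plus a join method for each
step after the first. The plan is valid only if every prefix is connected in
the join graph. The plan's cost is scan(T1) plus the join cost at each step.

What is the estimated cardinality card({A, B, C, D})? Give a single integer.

Tables in S: A(500), B(150), C(150), D(250)
Edges inside S: C-B(d=6), B-D(d=3), D-A(d=500)
numerator = 500 * 150 * 150 * 250 = 2812500000
denominator = 6 * 3 * 500 = 9000
card(S) = 2812500000 / 9000 = 312500

312500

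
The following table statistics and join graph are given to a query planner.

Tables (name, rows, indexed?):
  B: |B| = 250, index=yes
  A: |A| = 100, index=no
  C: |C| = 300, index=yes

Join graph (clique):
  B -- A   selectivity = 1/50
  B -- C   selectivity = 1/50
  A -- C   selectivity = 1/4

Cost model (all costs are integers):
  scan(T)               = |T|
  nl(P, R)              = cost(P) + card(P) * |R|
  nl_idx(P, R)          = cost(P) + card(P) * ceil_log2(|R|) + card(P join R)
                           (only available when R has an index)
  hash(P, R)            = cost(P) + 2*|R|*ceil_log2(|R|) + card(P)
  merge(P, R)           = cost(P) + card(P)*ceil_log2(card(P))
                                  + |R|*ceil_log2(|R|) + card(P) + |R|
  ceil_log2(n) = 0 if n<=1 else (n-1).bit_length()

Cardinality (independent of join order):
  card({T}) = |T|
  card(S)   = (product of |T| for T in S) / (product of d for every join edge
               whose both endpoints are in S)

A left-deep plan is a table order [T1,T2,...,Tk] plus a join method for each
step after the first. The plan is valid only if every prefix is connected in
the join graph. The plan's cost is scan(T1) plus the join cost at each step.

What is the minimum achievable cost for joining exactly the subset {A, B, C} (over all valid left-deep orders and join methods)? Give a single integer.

Selinger DP over subsets of {A,B,C}:
  {B}: scan cost=250, card=250
  {A}: scan cost=100, card=100
  {C}: scan cost=300, card=300
  {AB}: card=500; try (B,nl_idx)→1400, (A,hash)→1900, (B,merge)→3150, (A,merge)→3300, (B,hash)→4200, (B,nl)→25100 …(+1); best=1400 via (B,nl_idx)
  {BC}: card=1500; try (C,nl_idx)→4000, (B,nl_idx)→4200, (B,hash)→4600, (C,merge)→5500, (B,merge)→5550, (C,hash)→5900 …(+2); best=4000 via (C,nl_idx)
  {AC}: card=7500; try (A,hash)→2000, (C,merge)→3900, (A,merge)→4100, (C,hash)→5600, (C,nl_idx)→8500, (C,nl)→30100 …(+1); best=2000 via (A,hash)
  {ABC}: card=750; try (C,nl_idx)→6650, (A,hash)→6900, (C,hash)→7300, (C,merge)→9400, (B,hash)→13500, (A,merge)→22800 …(+5); best=6650 via (C,nl_idx)

6650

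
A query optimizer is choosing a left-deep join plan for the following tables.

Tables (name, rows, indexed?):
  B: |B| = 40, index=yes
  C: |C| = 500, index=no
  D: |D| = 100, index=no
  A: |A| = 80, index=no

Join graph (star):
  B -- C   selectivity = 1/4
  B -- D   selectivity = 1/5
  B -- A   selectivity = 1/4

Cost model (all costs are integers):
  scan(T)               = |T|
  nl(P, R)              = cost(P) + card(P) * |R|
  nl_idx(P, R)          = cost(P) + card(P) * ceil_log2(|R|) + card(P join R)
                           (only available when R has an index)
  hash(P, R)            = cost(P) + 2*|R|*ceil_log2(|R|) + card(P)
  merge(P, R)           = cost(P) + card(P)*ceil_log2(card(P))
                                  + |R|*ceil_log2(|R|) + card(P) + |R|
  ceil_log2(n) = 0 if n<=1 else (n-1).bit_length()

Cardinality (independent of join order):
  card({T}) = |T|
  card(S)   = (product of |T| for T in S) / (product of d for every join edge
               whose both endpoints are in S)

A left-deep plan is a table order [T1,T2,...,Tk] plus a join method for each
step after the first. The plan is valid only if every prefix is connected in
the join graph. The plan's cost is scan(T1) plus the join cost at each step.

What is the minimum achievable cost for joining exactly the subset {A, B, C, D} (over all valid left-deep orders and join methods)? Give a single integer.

27600

Selinger DP over subsets of {A,B,C,D}:
  {B}: scan cost=40, card=40
  {C}: scan cost=500, card=500
  {D}: scan cost=100, card=100
  {A}: scan cost=80, card=80
  {BC}: card=5000; try (B,hash)→1480, (C,merge)→5320, (B,merge)→5780, (B,nl_idx)→8500, (C,hash)→9080, (C,nl)→20040 …(+1); best=1480 via (B,hash)
  {BD}: card=800; try (B,hash)→680, (D,merge)→1120, (B,merge)→1180, (D,hash)→1480, (B,nl_idx)→1500, (D,nl)→4040 …(+1); best=680 via (B,hash)
  {AB}: card=800; try (B,hash)→640, (A,merge)→960, (B,merge)→1000, (A,hash)→1200, (B,nl_idx)→1360, (A,nl)→3240 …(+1); best=640 via (B,hash)
  {BCD}: card=100000; try (D,hash)→7880, (C,hash)→10480, (C,merge)→14480, (D,merge)→72280, (C,nl)→400680, (D,nl)→501480; best=7880 via (D,hash)
  {ABC}: card=100000; try (A,hash)→7600, (C,hash)→10440, (C,merge)→14440, (A,merge)→72120, (C,nl)→400640, (A,nl)→401480; best=7600 via (A,hash)
  {ABD}: card=16000; try (A,hash)→2600, (D,hash)→2840, (A,merge)→10120, (D,merge)→10240, (A,nl)→64680, (D,nl)→80640; best=2600 via (A,hash)
  {ABCD}: card=2000000; try (C,hash)→27600, (D,hash)→109000, (A,hash)→109000, (C,merge)→247600, (D,merge)→1808400, (A,merge)→1808520 …(+3); best=27600 via (C,hash)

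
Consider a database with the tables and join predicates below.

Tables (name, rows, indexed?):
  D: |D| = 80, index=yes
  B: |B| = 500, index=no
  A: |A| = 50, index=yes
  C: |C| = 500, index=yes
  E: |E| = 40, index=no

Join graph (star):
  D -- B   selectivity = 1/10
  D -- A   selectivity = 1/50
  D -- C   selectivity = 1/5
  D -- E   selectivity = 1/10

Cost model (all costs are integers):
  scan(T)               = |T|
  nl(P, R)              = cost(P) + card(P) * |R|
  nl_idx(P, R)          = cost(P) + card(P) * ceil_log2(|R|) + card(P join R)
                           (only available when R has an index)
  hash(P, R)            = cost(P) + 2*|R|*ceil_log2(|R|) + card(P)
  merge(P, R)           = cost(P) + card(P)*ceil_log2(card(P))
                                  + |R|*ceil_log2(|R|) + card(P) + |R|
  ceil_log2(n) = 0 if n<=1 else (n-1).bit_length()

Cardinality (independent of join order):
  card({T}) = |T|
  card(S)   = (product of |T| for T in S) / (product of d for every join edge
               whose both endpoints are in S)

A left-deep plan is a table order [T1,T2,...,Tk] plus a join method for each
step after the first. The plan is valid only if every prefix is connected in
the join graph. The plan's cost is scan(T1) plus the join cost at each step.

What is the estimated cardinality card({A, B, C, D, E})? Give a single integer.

Tables in S: A(50), B(500), C(500), D(80), E(40)
Edges inside S: D-B(d=10), D-A(d=50), D-C(d=5), D-E(d=10)
numerator = 50 * 500 * 500 * 80 * 40 = 40000000000
denominator = 10 * 50 * 5 * 10 = 25000
card(S) = 40000000000 / 25000 = 1600000

1600000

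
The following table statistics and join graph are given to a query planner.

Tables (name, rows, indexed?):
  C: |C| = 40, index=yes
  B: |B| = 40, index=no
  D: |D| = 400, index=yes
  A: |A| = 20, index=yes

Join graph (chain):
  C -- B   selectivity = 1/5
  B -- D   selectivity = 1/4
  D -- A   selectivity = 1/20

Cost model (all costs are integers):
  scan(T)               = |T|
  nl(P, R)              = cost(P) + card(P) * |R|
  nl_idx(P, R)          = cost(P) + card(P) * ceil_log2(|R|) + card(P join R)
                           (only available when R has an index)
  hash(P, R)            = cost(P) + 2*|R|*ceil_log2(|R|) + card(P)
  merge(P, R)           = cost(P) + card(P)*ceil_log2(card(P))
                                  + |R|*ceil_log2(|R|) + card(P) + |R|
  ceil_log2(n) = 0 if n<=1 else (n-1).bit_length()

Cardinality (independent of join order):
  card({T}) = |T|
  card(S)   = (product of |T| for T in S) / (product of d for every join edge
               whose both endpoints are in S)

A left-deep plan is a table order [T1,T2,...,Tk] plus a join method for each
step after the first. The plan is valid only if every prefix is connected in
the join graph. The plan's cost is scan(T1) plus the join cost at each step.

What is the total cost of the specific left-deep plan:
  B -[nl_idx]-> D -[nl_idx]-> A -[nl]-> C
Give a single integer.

step 1: scan B: cost=40, card=40
step 2: join D via nl_idx
    card(P join D) = 40*400/(4) = 4000
    cost = 40 + 40*9 + 4000 = 4400
step 3: join A via nl_idx
    card(P join A) = 4000*20/(20) = 4000
    cost = 4400 + 4000*5 + 4000 = 28400
step 4: join C via nl
    card(P join C) = 4000*40/(5) = 32000
    cost = 28400 + 4000*40 = 188400

188400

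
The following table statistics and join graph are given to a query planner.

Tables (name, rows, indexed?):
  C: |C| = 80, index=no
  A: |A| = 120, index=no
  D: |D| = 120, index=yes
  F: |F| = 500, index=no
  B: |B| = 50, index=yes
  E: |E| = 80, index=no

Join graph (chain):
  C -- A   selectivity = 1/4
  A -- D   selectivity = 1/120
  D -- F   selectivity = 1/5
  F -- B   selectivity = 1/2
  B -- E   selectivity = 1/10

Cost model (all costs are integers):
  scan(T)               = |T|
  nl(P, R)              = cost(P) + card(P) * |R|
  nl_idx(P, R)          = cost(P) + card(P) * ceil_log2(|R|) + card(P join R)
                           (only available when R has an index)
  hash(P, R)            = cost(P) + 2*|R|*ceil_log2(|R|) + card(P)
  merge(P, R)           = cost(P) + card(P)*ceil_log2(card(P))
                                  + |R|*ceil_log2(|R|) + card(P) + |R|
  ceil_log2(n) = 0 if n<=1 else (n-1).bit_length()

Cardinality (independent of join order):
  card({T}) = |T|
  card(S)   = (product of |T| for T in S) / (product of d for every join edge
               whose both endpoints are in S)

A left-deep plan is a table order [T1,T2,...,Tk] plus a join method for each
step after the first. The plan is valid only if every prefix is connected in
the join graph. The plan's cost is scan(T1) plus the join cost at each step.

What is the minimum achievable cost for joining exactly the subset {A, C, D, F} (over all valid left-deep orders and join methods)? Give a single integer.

Selinger DP over subsets of {A,C,D,F}:
  {C}: scan cost=80, card=80
  {A}: scan cost=120, card=120
  {D}: scan cost=120, card=120
  {F}: scan cost=500, card=500
  {AC}: card=2400; try (C,hash)→1360, (A,merge)→1680, (C,merge)→1720, (A,hash)→1840, (A,nl)→9680, (C,nl)→9720; best=1360 via (C,hash)
  {AD}: card=120; try (D,nl_idx)→1080, (D,hash)→1920, (A,hash)→1920, (D,merge)→2040, (A,merge)→2040, (D,nl)→14520 …(+1); best=1080 via (D,nl_idx)
  {DF}: card=12000; try (D,hash)→2680, (F,merge)→6080, (D,merge)→6460, (F,hash)→9240, (D,nl_idx)→16000, (F,nl)→60120 …(+1); best=2680 via (D,hash)
  {ACD}: card=2400; try (C,hash)→2320, (C,merge)→2680, (D,hash)→5440, (C,nl)→10680, (D,nl_idx)→20560, (D,merge)→33520 …(+1); best=2320 via (C,hash)
  {ADF}: card=12000; try (F,merge)→7040, (F,hash)→10200, (A,hash)→16360, (F,nl)→61080, (A,merge)→183640, (A,nl)→1442680; best=7040 via (F,merge)
  {ACDF}: card=240000; try (F,hash)→13720, (C,hash)→20160, (F,merge)→38520, (C,merge)→187680, (C,nl)→967040, (F,nl)→1202320; best=13720 via (F,hash)

13720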